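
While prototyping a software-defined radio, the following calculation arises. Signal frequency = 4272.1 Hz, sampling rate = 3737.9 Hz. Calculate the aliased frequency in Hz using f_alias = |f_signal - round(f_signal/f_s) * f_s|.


Compute the nearest integer multiple of fs to the signal:
n = round(4272.1 / 3737.9) = 1
f_alias = |4272.1 - 1 * 3737.9|
        = |4272.1 - 3737.9|
        = 534.2 Hz

534.2


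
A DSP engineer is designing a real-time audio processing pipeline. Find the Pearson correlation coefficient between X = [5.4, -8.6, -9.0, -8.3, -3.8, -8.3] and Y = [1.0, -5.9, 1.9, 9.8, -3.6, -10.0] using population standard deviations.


Pearson correlation coefficient (population):
r = cov(X,Y) / (std(X) * std(Y))
Mean X = -5.4333, Mean Y = -1.1333
Cov(X,Y) = 2.905556
Std(X) = 5.151267, Std(Y) = 6.333947
r = 0.0891

0.0891


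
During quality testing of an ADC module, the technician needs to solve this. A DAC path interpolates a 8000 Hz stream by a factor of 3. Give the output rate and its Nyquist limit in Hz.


Step 1 — output sample rate after interpolation by L:
fs_out = L * fs_in = 3 * 8000 = 24000 Hz

Step 2 — Nyquist frequency of the output stream:
f_Nyq = fs_out / 2 = 24000 / 2 = 12000.0 Hz

fs_out = 24000 Hz; f_Nyquist = 12000.0 Hz


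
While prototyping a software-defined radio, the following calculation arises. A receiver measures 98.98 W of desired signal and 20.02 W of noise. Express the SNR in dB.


SNR in decibels:
SNR = 10 * log10(Ps / Pn)
    = 10 * log10(98.98 / 20.02)
    = 10 * log10(4.9441)
    = 10 * 0.6941
    = 6.94 dB

6.94 dB


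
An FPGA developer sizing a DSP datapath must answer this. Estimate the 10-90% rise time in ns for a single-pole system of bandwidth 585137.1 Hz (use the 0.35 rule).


Rise time from bandwidth relationship:
tr = 0.35 / BW
   = 0.35 / 585137.1
   = 5.981504164e-07 s
   = 598.1504 ns

598.1504 ns


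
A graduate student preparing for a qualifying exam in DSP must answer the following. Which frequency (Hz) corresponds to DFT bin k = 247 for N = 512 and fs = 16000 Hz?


Frequency of DFT bin k:
f_k = k * fs / N
    = 247 * 16000 / 512
    = 3952000 / 512
    = 7718.75 Hz

7718.75 Hz


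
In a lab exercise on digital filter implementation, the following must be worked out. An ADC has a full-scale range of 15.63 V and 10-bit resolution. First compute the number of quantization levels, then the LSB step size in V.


Step 1 — number of quantization levels:
L = 2^N = 2^10 = 1024

Step 2 — LSB step size:
delta = Vfs / L
      = 15.63 / 1024
      = 0.01526367 V

Levels = 1024; step size = 0.01526367 V


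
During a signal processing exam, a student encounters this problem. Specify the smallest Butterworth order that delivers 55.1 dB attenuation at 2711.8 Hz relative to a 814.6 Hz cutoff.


Butterworth filter order formula:
n = log10(10^(A/10) - 1) / (2 * log10(f_stop/f_pass))
10^(55.1/10) - 1 = 323592.6569
f_stop/f_pass = 2711.8 / 814.6 = 3.329
n = 5.2746 -> ceil = 6

6


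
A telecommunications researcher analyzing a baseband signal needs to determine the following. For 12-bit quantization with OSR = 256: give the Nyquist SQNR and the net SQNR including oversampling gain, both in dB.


Step 1 — baseline SQNR at Nyquist:
SQNR_base = 6.02*N + 1.76
          = 6.02*12 + 1.76
          = 74.0 dB

Step 2 — oversampling processing gain:
G = 10*log10(OSR) = 10*log10(256) = 24.08 dB

Step 3 — total:
SQNR_total = 74.0 + 24.08 = 98.08 dB

Base SQNR = 74.0 dB; oversampled SQNR = 98.08 dB


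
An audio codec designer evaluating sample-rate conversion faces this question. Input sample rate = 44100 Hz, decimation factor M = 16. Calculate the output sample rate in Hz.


Decimation reduces the sample rate:
fs_out = fs_in / M
       = 44100 / 16
       = 2756.25 Hz

2756.25 Hz


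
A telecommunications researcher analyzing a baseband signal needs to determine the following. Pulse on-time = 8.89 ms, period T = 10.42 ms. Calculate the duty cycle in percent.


Duty cycle as a percentage:
DC = (t_on / T) * 100
   = (8.89 / 10.42) * 100
   = 0.853167 * 100
   = 85.32 %

85.32 %


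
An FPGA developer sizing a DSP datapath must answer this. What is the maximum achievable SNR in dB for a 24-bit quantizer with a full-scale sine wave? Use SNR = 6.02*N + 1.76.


Theoretical SNR for a full-scale sinusoid:
SNR = 6.02 * N + 1.76
    = 6.02 * 24 + 1.76
    = 144.48 + 1.76
    = 146.24 dB

146.24 dB


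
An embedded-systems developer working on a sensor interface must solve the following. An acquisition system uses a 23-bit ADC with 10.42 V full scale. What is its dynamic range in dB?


Dynamic range from full-scale to LSB:
V_min = V_max / 2^bits = 10.42 / 2^23
DR = 20 * log10(V_max / V_min)
   = 20 * log10(2^23)
   = 20 * 23 * log10(2)
   = 138.47 dB

138.47 dB


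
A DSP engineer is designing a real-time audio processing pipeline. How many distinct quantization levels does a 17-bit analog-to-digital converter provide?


Number of quantization levels = 2^N
= 2^17
= 131072

131072


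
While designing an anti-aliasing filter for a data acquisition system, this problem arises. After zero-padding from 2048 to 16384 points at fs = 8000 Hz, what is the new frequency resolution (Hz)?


Frequency resolution after zero-padding:
N_padded = 2048 * 8 = 16384
df = fs / N_padded
   = 8000 / 16384
   = 0.4883 Hz

0.4883 Hz


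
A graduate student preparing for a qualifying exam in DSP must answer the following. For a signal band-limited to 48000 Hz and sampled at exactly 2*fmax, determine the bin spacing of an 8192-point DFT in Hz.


Step 1 — Nyquist sampling rate:
fs = 2 * fmax = 2 * 48000 = 96000 Hz

Step 2 — DFT bin spacing:
df = fs / N = 96000 / 8192 = 11.7188 Hz

11.7188 Hz


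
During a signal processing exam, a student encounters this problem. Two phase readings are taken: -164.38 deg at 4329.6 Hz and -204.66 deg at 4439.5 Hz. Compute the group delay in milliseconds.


Group delay from phase difference:
tau = -d(phi)/d(omega)
d(phi) = -40.28 deg = -0.703019 rad
d(omega) = 2*pi*(4439.5 - 4329.6) = 690.5221 rad/s
tau = -(-0.703019) / 690.5221
    = 1.0181 ms

1.0181 ms


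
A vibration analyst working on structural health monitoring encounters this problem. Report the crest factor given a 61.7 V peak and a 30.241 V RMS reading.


Crest factor is the ratio of peak to RMS:
CF = V_peak / V_rms
   = 61.7 / 30.241
   = 2.0403

2.0403


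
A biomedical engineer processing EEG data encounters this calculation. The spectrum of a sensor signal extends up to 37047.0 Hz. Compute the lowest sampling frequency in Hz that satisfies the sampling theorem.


The Nyquist rate is twice the maximum frequency component.
fs_min = 2 * fmax
      = 2 * 37047.0
      = 74094.0 Hz

74094.0


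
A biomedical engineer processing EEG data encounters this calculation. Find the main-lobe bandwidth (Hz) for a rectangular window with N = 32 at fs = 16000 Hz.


Main lobe width for a rectangular window:
Width = 2 * fs / N
      = 2 * 16000 / 32
      = 32000 / 32
      = 1000.0 Hz

1000.0 Hz


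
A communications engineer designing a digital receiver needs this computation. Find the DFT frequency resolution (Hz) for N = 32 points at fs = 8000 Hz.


DFT frequency resolution:
df = fs / N
   = 8000 / 32
   = 250.0 Hz

250.0 Hz


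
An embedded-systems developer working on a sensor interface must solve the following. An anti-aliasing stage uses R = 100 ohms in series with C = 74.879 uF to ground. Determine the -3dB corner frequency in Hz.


Cutoff frequency of a first-order RC filter:
fc = 1 / (2 * pi * R * C)
C = 74.879 uF = 7.4879e-05 F
fc = 1 / (2 * pi * 100 * 7.4879e-05)
   = 1 / 0.04704786326163
   = 21.25495 Hz

21.25495 Hz


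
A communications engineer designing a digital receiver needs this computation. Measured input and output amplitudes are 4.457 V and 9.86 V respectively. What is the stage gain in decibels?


Voltage gain in dB:
G = 20 * log10(Vout / Vin)
  = 20 * log10(9.86 / 4.457)
  = 20 * log10(2.21225)
  = 20 * 0.344834
  = 6.9 dB

6.9 dB


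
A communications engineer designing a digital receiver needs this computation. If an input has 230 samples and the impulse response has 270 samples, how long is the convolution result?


Linear convolution output length:
L = N + M - 1
  = 230 + 270 - 1
  = 499 samples

499


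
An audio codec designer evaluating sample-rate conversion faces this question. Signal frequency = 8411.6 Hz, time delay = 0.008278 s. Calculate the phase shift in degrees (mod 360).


Phase shift from frequency and time delay:
phi = 360 * f * t_delay
    = 360 * 8411.6 * 0.008278
    = 25067.24 degrees
    mod 360 = 227.24 degrees

227.24 degrees


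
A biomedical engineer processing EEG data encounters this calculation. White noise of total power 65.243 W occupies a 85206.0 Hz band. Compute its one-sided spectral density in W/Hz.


Power spectral density:
PSD = P / BW
    = 65.243 / 85206.0
    = 0.00076571 W/Hz

0.00076571 W/Hz


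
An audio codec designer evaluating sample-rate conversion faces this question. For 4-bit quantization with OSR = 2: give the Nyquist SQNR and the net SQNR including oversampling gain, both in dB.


Step 1 — baseline SQNR at Nyquist:
SQNR_base = 6.02*N + 1.76
          = 6.02*4 + 1.76
          = 25.84 dB

Step 2 — oversampling processing gain:
G = 10*log10(OSR) = 10*log10(2) = 3.01 dB

Step 3 — total:
SQNR_total = 25.84 + 3.01 = 28.85 dB

Base SQNR = 25.84 dB; oversampled SQNR = 28.85 dB


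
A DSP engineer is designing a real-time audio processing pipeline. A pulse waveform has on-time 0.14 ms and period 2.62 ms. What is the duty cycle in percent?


Duty cycle as a percentage:
DC = (t_on / T) * 100
   = (0.14 / 2.62) * 100
   = 0.053435 * 100
   = 5.34 %

5.34 %


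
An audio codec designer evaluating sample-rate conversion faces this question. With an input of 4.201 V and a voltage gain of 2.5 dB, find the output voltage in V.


Output voltage from dB gain:
V_out = V_in * 10^(gain_dB / 20)
      = 4.201 * 10^(2.5 / 20)
      = 4.201 * 1.333521
      = 5.6021 V

5.6021 V


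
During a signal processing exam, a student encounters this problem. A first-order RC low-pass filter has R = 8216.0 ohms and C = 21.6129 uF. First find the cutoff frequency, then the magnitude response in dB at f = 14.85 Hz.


Step 1 — cutoff frequency:
fc = 1 / (2*pi*R*C)
C = 21.6129 uF = 2.16129e-05 F
fc = 1 / (2*pi*8216.0*2.16129e-05)
   = 0.896286 Hz

Step 2 — magnitude at f = 14.85 Hz:
|H(f)| = 1 / sqrt(1 + (f/fc)^2)
f/fc = 14.85 / 0.896286 = 16.568372
|H| = 1 / sqrt(1 + 274.510951) = 0.0602463
|H|_dB = 20*log10(0.0602463) = -24.4 dB

fc = 0.896286 Hz; |H(14.85 Hz)| = -24.4 dB


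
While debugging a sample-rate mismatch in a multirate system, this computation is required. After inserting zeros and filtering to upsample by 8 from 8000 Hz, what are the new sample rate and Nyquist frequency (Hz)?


Step 1 — output sample rate after interpolation by L:
fs_out = L * fs_in = 8 * 8000 = 64000 Hz

Step 2 — Nyquist frequency of the output stream:
f_Nyq = fs_out / 2 = 64000 / 2 = 32000.0 Hz

fs_out = 64000 Hz; f_Nyquist = 32000.0 Hz


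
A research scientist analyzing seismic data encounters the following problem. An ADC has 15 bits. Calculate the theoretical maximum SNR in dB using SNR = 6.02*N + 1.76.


Theoretical SNR for a full-scale sinusoid:
SNR = 6.02 * N + 1.76
    = 6.02 * 15 + 1.76
    = 90.3 + 1.76
    = 92.06 dB

92.06 dB


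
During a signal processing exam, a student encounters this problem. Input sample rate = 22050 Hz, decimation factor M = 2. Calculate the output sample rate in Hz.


Decimation reduces the sample rate:
fs_out = fs_in / M
       = 22050 / 2
       = 11025.0 Hz

11025.0 Hz


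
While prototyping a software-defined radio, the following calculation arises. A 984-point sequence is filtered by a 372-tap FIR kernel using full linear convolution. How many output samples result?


Linear convolution output length:
L = N + M - 1
  = 984 + 372 - 1
  = 1355 samples

1355


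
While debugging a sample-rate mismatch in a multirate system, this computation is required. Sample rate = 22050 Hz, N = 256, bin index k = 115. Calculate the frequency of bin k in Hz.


Frequency of DFT bin k:
f_k = k * fs / N
    = 115 * 22050 / 256
    = 2535750 / 256
    = 9905.273 Hz

9905.273 Hz


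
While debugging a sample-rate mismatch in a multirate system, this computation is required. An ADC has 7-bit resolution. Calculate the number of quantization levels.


Number of quantization levels = 2^N
= 2^7
= 128

128


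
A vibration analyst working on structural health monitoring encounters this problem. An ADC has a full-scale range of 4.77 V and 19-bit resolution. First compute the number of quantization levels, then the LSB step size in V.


Step 1 — number of quantization levels:
L = 2^N = 2^19 = 524288

Step 2 — LSB step size:
delta = Vfs / L
      = 4.77 / 524288
      = 9.1e-06 V

Levels = 524288; step size = 9.1e-06 V


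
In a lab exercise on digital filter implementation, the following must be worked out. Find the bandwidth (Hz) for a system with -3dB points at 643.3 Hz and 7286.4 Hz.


Bandwidth is the difference of -3dB frequencies:
BW = f_high - f_low
   = 7286.4 - 643.3
   = 6643.1 Hz

6643.1 Hz


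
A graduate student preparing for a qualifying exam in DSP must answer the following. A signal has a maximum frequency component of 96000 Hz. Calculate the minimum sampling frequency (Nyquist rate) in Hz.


The Nyquist rate is twice the maximum frequency component.
fs_min = 2 * fmax
      = 2 * 96000
      = 192000 Hz

192000


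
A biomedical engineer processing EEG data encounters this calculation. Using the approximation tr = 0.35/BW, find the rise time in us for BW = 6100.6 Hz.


Rise time from bandwidth relationship:
tr = 0.35 / BW
   = 0.35 / 6100.6
   = 5.737140609e-05 s
   = 57.3714 us

57.3714 us


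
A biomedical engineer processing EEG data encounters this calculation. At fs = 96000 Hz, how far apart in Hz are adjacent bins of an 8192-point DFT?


DFT frequency resolution:
df = fs / N
   = 96000 / 8192
   = 11.7188 Hz

11.7188 Hz


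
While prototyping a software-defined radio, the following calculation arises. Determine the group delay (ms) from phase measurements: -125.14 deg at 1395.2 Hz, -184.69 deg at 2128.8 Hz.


Group delay from phase difference:
tau = -d(phi)/d(omega)
d(phi) = -59.55 deg = -1.039344 rad
d(omega) = 2*pi*(2128.8 - 1395.2) = 4609.3447 rad/s
tau = -(-1.039344) / 4609.3447
    = 0.2255 ms

0.2255 ms


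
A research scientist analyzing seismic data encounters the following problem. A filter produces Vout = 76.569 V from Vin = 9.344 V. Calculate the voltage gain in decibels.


Voltage gain in dB:
G = 20 * log10(Vout / Vin)
  = 20 * log10(76.569 / 9.344)
  = 20 * log10(8.194456)
  = 20 * 0.91352
  = 18.27 dB

18.27 dB


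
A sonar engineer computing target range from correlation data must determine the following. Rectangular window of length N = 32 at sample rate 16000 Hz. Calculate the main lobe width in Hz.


Main lobe width for a rectangular window:
Width = 2 * fs / N
      = 2 * 16000 / 32
      = 32000 / 32
      = 1000.0 Hz

1000.0 Hz


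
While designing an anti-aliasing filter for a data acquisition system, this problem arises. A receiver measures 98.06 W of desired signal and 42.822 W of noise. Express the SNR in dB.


SNR in decibels:
SNR = 10 * log10(Ps / Pn)
    = 10 * log10(98.06 / 42.822)
    = 10 * log10(2.2899)
    = 10 * 0.3598
    = 3.6 dB

3.6 dB


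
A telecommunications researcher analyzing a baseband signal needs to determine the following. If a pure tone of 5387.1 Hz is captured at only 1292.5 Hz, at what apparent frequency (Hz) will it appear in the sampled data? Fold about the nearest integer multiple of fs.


Compute the nearest integer multiple of fs to the signal:
n = round(5387.1 / 1292.5) = 4
f_alias = |5387.1 - 4 * 1292.5|
        = |5387.1 - 5170.0|
        = 217.1 Hz

217.1


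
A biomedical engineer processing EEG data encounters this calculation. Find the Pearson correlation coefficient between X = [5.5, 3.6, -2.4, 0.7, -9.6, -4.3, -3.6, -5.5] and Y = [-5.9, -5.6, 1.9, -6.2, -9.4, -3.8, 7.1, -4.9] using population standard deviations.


Pearson correlation coefficient (population):
r = cov(X,Y) / (std(X) * std(Y))
Mean X = -1.95, Mean Y = -3.35
Cov(X,Y) = -0.725
Std(X) = 4.648925, Std(Y) = 4.945452
r = -0.0315

-0.0315


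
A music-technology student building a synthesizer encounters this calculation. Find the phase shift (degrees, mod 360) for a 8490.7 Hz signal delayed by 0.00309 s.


Phase shift from frequency and time delay:
phi = 360 * f * t_delay
    = 360 * 8490.7 * 0.00309
    = 9445.05 degrees
    mod 360 = 85.05 degrees

85.05 degrees


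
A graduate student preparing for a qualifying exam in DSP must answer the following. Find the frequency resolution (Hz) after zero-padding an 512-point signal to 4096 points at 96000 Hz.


Frequency resolution after zero-padding:
N_padded = 512 * 8 = 4096
df = fs / N_padded
   = 96000 / 4096
   = 23.4375 Hz

23.4375 Hz


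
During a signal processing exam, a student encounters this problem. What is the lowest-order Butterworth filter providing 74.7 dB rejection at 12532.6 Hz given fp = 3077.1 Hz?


Butterworth filter order formula:
n = log10(10^(A/10) - 1) / (2 * log10(f_stop/f_pass))
10^(74.7/10) - 1 = 29512091.2667
f_stop/f_pass = 12532.6 / 3077.1 = 4.0729
n = 6.124 -> ceil = 7

7


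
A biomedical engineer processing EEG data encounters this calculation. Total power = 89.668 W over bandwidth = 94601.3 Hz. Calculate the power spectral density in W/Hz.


Power spectral density:
PSD = P / BW
    = 89.668 / 94601.3
    = 0.00094785 W/Hz

0.00094785 W/Hz


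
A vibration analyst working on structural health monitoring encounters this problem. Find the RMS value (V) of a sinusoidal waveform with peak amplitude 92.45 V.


RMS voltage for a sinusoidal waveform:
V_rms = V_peak / sqrt(2)
      = 92.45 / 1.414214
      = 65.372 V

65.372 V


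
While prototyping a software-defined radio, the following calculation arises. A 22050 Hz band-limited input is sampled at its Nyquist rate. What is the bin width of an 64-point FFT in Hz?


Step 1 — Nyquist sampling rate:
fs = 2 * fmax = 2 * 22050 = 44100 Hz

Step 2 — DFT bin spacing:
df = fs / N = 44100 / 64 = 689.0625 Hz

689.0625 Hz


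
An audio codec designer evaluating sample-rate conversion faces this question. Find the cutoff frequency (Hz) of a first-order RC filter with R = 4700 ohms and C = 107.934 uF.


Cutoff frequency of a first-order RC filter:
fc = 1 / (2 * pi * R * C)
C = 107.934 uF = 0.000107934 F
fc = 1 / (2 * pi * 4700 * 0.000107934)
   = 1 / 3.1873958178421
   = 0.313736 Hz

0.313736 Hz


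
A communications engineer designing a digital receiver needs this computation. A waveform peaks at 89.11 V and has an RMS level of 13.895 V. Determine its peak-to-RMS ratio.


Crest factor is the ratio of peak to RMS:
CF = V_peak / V_rms
   = 89.11 / 13.895
   = 6.4131

6.4131


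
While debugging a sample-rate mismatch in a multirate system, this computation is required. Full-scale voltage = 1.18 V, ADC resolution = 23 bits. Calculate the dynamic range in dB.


Dynamic range from full-scale to LSB:
V_min = V_max / 2^bits = 1.18 / 2^23
DR = 20 * log10(V_max / V_min)
   = 20 * log10(2^23)
   = 20 * 23 * log10(2)
   = 138.47 dB

138.47 dB


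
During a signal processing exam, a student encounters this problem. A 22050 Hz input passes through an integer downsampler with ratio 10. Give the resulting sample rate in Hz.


Decimation reduces the sample rate:
fs_out = fs_in / M
       = 22050 / 10
       = 2205.0 Hz

2205.0 Hz


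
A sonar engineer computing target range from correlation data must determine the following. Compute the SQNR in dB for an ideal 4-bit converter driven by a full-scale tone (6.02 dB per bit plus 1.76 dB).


Theoretical SNR for a full-scale sinusoid:
SNR = 6.02 * N + 1.76
    = 6.02 * 4 + 1.76
    = 24.08 + 1.76
    = 25.84 dB

25.84 dB


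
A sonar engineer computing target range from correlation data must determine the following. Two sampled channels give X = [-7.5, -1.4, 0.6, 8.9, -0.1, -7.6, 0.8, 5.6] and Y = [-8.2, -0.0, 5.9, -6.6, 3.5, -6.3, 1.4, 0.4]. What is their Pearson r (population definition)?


Pearson correlation coefficient (population):
r = cov(X,Y) / (std(X) * std(Y))
Mean X = -0.0875, Mean Y = -1.2375
Cov(X,Y) = 7.040469
Std(X) = 5.33255, Std(Y) = 4.84018
r = 0.2728

0.2728


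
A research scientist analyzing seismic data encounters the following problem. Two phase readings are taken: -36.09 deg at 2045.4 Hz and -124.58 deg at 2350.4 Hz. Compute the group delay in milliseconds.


Group delay from phase difference:
tau = -d(phi)/d(omega)
d(phi) = -88.49 deg = -1.544442 rad
d(omega) = 2*pi*(2350.4 - 2045.4) = 1916.3715 rad/s
tau = -(-1.544442) / 1916.3715
    = 0.8059 ms

0.8059 ms


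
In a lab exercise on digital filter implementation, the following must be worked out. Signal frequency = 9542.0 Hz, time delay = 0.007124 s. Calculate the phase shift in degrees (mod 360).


Phase shift from frequency and time delay:
phi = 360 * f * t_delay
    = 360 * 9542.0 * 0.007124
    = 24471.79 degrees
    mod 360 = 351.79 degrees

351.79 degrees


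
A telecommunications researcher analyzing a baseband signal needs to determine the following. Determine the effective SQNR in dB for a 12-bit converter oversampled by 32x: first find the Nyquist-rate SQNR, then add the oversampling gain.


Step 1 — baseline SQNR at Nyquist:
SQNR_base = 6.02*N + 1.76
          = 6.02*12 + 1.76
          = 74.0 dB

Step 2 — oversampling processing gain:
G = 10*log10(OSR) = 10*log10(32) = 15.05 dB

Step 3 — total:
SQNR_total = 74.0 + 15.05 = 89.05 dB

Base SQNR = 74.0 dB; oversampled SQNR = 89.05 dB


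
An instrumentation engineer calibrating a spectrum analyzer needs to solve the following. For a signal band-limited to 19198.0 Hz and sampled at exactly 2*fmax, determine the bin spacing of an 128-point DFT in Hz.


Step 1 — Nyquist sampling rate:
fs = 2 * fmax = 2 * 19198.0 = 38396.0 Hz

Step 2 — DFT bin spacing:
df = fs / N = 38396.0 / 128 = 299.9688 Hz

299.9688 Hz


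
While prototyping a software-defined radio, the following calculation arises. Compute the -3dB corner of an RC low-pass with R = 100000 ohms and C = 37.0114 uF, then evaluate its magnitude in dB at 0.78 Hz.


Step 1 — cutoff frequency:
fc = 1 / (2*pi*R*C)
C = 37.0114 uF = 3.70114e-05 F
fc = 1 / (2*pi*100000*3.70114e-05)
   = 0.0430016 Hz

Step 2 — magnitude at f = 0.78 Hz:
|H(f)| = 1 / sqrt(1 + (f/fc)^2)
f/fc = 0.78 / 0.0430016 = 18.13886
|H| = 1 / sqrt(1 + 329.018242) = 0.0550467
|H|_dB = 20*log10(0.0550467) = -25.19 dB

fc = 0.0430016 Hz; |H(0.78 Hz)| = -25.19 dB


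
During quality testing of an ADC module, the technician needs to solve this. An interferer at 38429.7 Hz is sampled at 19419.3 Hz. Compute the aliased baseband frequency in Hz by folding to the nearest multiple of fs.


Compute the nearest integer multiple of fs to the signal:
n = round(38429.7 / 19419.3) = 2
f_alias = |38429.7 - 2 * 19419.3|
        = |38429.7 - 38838.6|
        = 408.9 Hz

408.9


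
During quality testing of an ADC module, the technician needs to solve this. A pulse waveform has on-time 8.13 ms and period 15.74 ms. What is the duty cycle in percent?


Duty cycle as a percentage:
DC = (t_on / T) * 100
   = (8.13 / 15.74) * 100
   = 0.516518 * 100
   = 51.65 %

51.65 %


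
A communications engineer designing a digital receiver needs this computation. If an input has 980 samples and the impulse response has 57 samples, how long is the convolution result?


Linear convolution output length:
L = N + M - 1
  = 980 + 57 - 1
  = 1036 samples

1036


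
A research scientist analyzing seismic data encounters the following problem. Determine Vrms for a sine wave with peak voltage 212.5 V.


RMS voltage for a sinusoidal waveform:
V_rms = V_peak / sqrt(2)
      = 212.5 / 1.414214
      = 150.26 V

150.26 V


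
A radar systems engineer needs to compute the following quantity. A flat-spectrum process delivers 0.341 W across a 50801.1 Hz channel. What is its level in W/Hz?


Power spectral density:
PSD = P / BW
    = 0.341 / 50801.1
    = 6.71e-06 W/Hz

6.71e-06 W/Hz


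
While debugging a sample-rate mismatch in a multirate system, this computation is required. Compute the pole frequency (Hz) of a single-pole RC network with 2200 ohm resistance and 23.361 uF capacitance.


Cutoff frequency of a first-order RC filter:
fc = 1 / (2 * pi * R * C)
C = 23.361 uF = 2.3361e-05 F
fc = 1 / (2 * pi * 2200 * 2.3361e-05)
   = 1 / 0.32291928231425
   = 3.096749 Hz

3.096749 Hz


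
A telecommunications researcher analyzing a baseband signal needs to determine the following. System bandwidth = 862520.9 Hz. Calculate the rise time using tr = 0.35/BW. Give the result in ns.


Rise time from bandwidth relationship:
tr = 0.35 / BW
   = 0.35 / 862520.9
   = 4.057872685e-07 s
   = 405.7873 ns

405.7873 ns


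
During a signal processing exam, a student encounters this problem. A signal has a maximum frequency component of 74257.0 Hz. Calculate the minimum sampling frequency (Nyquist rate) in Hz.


The Nyquist rate is twice the maximum frequency component.
fs_min = 2 * fmax
      = 2 * 74257.0
      = 148514.0 Hz

148514.0


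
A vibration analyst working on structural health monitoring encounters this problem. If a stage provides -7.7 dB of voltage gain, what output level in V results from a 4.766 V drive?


Output voltage from dB gain:
V_out = V_in * 10^(gain_dB / 20)
      = 4.766 * 10^(-7.7 / 20)
      = 4.766 * 0.412098
      = 1.9641 V

1.9641 V


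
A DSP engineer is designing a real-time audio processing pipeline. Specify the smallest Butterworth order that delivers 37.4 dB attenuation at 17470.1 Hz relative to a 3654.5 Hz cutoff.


Butterworth filter order formula:
n = log10(10^(A/10) - 1) / (2 * log10(f_stop/f_pass))
10^(37.4/10) - 1 = 5494.4087
f_stop/f_pass = 17470.1 / 3654.5 = 4.7804
n = 2.7521 -> ceil = 3

3


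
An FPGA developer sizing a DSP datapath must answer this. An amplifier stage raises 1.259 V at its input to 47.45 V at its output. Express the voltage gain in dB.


Voltage gain in dB:
G = 20 * log10(Vout / Vin)
  = 20 * log10(47.45 / 1.259)
  = 20 * log10(37.688642)
  = 20 * 1.57621
  = 31.52 dB

31.52 dB


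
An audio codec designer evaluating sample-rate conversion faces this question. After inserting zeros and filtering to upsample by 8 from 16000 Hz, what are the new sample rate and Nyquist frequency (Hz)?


Step 1 — output sample rate after interpolation by L:
fs_out = L * fs_in = 8 * 16000 = 128000 Hz

Step 2 — Nyquist frequency of the output stream:
f_Nyq = fs_out / 2 = 128000 / 2 = 64000.0 Hz

fs_out = 128000 Hz; f_Nyquist = 64000.0 Hz


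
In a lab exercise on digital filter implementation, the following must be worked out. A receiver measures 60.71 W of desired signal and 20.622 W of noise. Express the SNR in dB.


SNR in decibels:
SNR = 10 * log10(Ps / Pn)
    = 10 * log10(60.71 / 20.622)
    = 10 * log10(2.9439)
    = 10 * 0.4689
    = 4.69 dB

4.69 dB


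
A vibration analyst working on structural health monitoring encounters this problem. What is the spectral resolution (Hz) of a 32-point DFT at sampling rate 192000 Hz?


DFT frequency resolution:
df = fs / N
   = 192000 / 32
   = 6000.0 Hz

6000.0 Hz


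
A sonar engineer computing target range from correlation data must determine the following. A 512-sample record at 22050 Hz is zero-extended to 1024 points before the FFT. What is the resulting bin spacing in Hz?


Frequency resolution after zero-padding:
N_padded = 512 * 2 = 1024
df = fs / N_padded
   = 22050 / 1024
   = 21.5332 Hz

21.5332 Hz


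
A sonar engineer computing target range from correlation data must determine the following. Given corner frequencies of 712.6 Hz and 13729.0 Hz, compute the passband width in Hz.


Bandwidth is the difference of -3dB frequencies:
BW = f_high - f_low
   = 13729.0 - 712.6
   = 13016.4 Hz

13016.4 Hz


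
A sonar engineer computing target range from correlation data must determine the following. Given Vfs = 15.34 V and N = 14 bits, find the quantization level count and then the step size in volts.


Step 1 — number of quantization levels:
L = 2^N = 2^14 = 16384

Step 2 — LSB step size:
delta = Vfs / L
      = 15.34 / 16384
      = 0.00093628 V

Levels = 16384; step size = 0.00093628 V


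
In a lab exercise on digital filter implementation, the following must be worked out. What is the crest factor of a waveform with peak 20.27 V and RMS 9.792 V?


Crest factor is the ratio of peak to RMS:
CF = V_peak / V_rms
   = 20.27 / 9.792
   = 2.0701

2.0701


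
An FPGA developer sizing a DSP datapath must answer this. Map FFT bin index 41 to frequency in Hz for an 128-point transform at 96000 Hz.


Frequency of DFT bin k:
f_k = k * fs / N
    = 41 * 96000 / 128
    = 3936000 / 128
    = 30750.0 Hz

30750.0 Hz


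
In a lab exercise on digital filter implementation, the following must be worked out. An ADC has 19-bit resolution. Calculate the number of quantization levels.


Number of quantization levels = 2^N
= 2^19
= 524288

524288


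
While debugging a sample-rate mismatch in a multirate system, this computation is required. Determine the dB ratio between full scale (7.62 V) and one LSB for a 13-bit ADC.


Dynamic range from full-scale to LSB:
V_min = V_max / 2^bits = 7.62 / 2^13
DR = 20 * log10(V_max / V_min)
   = 20 * log10(2^13)
   = 20 * 13 * log10(2)
   = 78.27 dB

78.27 dB


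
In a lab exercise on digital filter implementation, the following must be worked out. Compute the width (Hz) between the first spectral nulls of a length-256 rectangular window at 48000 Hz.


Main lobe width for a rectangular window:
Width = 2 * fs / N
      = 2 * 48000 / 256
      = 96000 / 256
      = 375.0 Hz

375.0 Hz


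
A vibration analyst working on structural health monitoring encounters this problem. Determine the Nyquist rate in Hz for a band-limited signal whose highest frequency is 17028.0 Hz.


The Nyquist rate is twice the maximum frequency component.
fs_min = 2 * fmax
      = 2 * 17028.0
      = 34056.0 Hz

34056.0


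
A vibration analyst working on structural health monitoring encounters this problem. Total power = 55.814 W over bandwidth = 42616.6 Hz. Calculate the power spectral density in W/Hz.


Power spectral density:
PSD = P / BW
    = 55.814 / 42616.6
    = 0.00130968 W/Hz

0.00130968 W/Hz


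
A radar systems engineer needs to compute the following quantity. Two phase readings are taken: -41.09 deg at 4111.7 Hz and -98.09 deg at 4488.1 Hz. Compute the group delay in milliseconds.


Group delay from phase difference:
tau = -d(phi)/d(omega)
d(phi) = -57.0 deg = -0.994838 rad
d(omega) = 2*pi*(4488.1 - 4111.7) = 2364.9909 rad/s
tau = -(-0.994838) / 2364.9909
    = 0.4207 ms

0.4207 ms


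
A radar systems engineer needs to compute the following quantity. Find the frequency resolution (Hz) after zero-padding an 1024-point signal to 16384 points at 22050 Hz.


Frequency resolution after zero-padding:
N_padded = 1024 * 16 = 16384
df = fs / N_padded
   = 22050 / 16384
   = 1.3458 Hz

1.3458 Hz


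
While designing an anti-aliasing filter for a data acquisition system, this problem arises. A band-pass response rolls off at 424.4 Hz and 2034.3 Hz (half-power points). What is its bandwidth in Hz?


Bandwidth is the difference of -3dB frequencies:
BW = f_high - f_low
   = 2034.3 - 424.4
   = 1609.9 Hz

1609.9 Hz


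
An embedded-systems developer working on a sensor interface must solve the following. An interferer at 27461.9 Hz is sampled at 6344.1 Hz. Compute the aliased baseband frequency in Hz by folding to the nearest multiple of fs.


Compute the nearest integer multiple of fs to the signal:
n = round(27461.9 / 6344.1) = 4
f_alias = |27461.9 - 4 * 6344.1|
        = |27461.9 - 25376.4|
        = 2085.5 Hz

2085.5


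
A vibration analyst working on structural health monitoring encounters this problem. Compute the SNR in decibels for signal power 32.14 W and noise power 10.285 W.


SNR in decibels:
SNR = 10 * log10(Ps / Pn)
    = 10 * log10(32.14 / 10.285)
    = 10 * log10(3.1249)
    = 10 * 0.4948
    = 4.95 dB

4.95 dB


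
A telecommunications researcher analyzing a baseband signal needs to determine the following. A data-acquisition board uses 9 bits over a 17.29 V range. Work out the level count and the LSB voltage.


Step 1 — number of quantization levels:
L = 2^N = 2^9 = 512

Step 2 — LSB step size:
delta = Vfs / L
      = 17.29 / 512
      = 0.03376953 V

Levels = 512; step size = 0.03376953 V


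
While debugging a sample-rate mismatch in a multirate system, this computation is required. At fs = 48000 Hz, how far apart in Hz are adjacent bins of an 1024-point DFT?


DFT frequency resolution:
df = fs / N
   = 48000 / 1024
   = 46.875 Hz

46.875 Hz


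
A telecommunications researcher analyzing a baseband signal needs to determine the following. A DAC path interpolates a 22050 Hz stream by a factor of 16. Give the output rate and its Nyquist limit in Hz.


Step 1 — output sample rate after interpolation by L:
fs_out = L * fs_in = 16 * 22050 = 352800 Hz

Step 2 — Nyquist frequency of the output stream:
f_Nyq = fs_out / 2 = 352800 / 2 = 176400.0 Hz

fs_out = 352800 Hz; f_Nyquist = 176400.0 Hz


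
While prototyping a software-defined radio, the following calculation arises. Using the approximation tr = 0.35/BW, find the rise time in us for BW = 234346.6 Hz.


Rise time from bandwidth relationship:
tr = 0.35 / BW
   = 0.35 / 234346.6
   = 1.493514307e-06 s
   = 1.4935 us

1.4935 us


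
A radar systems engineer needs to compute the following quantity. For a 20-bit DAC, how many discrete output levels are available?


Number of quantization levels = 2^N
= 2^20
= 1048576

1048576


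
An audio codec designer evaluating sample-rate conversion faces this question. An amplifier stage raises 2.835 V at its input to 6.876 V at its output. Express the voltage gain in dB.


Voltage gain in dB:
G = 20 * log10(Vout / Vin)
  = 20 * log10(6.876 / 2.835)
  = 20 * log10(2.425397)
  = 20 * 0.384783
  = 7.7 dB

7.7 dB


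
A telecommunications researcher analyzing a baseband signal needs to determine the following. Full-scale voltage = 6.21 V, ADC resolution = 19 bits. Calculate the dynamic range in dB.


Dynamic range from full-scale to LSB:
V_min = V_max / 2^bits = 6.21 / 2^19
DR = 20 * log10(V_max / V_min)
   = 20 * log10(2^19)
   = 20 * 19 * log10(2)
   = 114.39 dB

114.39 dB


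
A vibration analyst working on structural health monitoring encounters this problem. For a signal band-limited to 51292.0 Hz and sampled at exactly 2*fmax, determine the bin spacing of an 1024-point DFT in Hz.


Step 1 — Nyquist sampling rate:
fs = 2 * fmax = 2 * 51292.0 = 102584.0 Hz

Step 2 — DFT bin spacing:
df = fs / N = 102584.0 / 1024 = 100.1797 Hz

100.1797 Hz


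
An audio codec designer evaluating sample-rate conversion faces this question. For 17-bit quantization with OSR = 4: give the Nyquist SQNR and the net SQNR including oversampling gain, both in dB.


Step 1 — baseline SQNR at Nyquist:
SQNR_base = 6.02*N + 1.76
          = 6.02*17 + 1.76
          = 104.1 dB

Step 2 — oversampling processing gain:
G = 10*log10(OSR) = 10*log10(4) = 6.02 dB

Step 3 — total:
SQNR_total = 104.1 + 6.02 = 110.12 dB

Base SQNR = 104.1 dB; oversampled SQNR = 110.12 dB


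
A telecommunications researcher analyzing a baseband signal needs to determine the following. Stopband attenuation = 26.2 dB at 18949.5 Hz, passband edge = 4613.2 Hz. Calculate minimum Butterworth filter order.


Butterworth filter order formula:
n = log10(10^(A/10) - 1) / (2 * log10(f_stop/f_pass))
10^(26.2/10) - 1 = 415.8694
f_stop/f_pass = 18949.5 / 4613.2 = 4.1077
n = 2.1341 -> ceil = 3

3


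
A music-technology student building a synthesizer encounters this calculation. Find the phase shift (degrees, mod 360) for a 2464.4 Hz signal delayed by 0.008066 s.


Phase shift from frequency and time delay:
phi = 360 * f * t_delay
    = 360 * 2464.4 * 0.008066
    = 7156.03 degrees
    mod 360 = 316.03 degrees

316.03 degrees


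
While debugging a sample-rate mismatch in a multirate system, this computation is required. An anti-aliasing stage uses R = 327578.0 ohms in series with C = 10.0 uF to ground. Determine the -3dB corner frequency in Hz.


Cutoff frequency of a first-order RC filter:
fc = 1 / (2 * pi * R * C)
C = 10.0 uF = 1e-05 F
fc = 1 / (2 * pi * 327578.0 * 1e-05)
   = 1 / 20.582332765553
   = 0.048585 Hz

0.048585 Hz


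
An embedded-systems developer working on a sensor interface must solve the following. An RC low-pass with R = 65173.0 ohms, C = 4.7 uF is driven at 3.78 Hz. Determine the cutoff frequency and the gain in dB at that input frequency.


Step 1 — cutoff frequency:
fc = 1 / (2*pi*R*C)
C = 4.7 uF = 4.7e-06 F
fc = 1 / (2*pi*65173.0*4.7e-06)
   = 0.519583 Hz

Step 2 — magnitude at f = 3.78 Hz:
|H(f)| = 1 / sqrt(1 + (f/fc)^2)
f/fc = 3.78 / 0.519583 = 7.275065
|H| = 1 / sqrt(1 + 52.926571) = 0.1361754
|H|_dB = 20*log10(0.1361754) = -17.32 dB

fc = 0.519583 Hz; |H(3.78 Hz)| = -17.32 dB


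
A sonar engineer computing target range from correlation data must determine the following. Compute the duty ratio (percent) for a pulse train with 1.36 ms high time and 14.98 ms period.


Duty cycle as a percentage:
DC = (t_on / T) * 100
   = (1.36 / 14.98) * 100
   = 0.090788 * 100
   = 9.08 %

9.08 %


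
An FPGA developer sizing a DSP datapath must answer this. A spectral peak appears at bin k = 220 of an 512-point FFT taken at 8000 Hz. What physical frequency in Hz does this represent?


Frequency of DFT bin k:
f_k = k * fs / N
    = 220 * 8000 / 512
    = 1760000 / 512
    = 3437.5 Hz

3437.5 Hz


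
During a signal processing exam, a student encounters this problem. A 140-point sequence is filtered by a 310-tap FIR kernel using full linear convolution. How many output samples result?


Linear convolution output length:
L = N + M - 1
  = 140 + 310 - 1
  = 449 samples

449


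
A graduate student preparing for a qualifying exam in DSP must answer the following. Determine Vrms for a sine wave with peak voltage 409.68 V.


RMS voltage for a sinusoidal waveform:
V_rms = V_peak / sqrt(2)
      = 409.68 / 1.414214
      = 289.688 V

289.688 V


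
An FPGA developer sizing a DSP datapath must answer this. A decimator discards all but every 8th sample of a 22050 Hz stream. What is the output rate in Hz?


Decimation reduces the sample rate:
fs_out = fs_in / M
       = 22050 / 8
       = 2756.25 Hz

2756.25 Hz


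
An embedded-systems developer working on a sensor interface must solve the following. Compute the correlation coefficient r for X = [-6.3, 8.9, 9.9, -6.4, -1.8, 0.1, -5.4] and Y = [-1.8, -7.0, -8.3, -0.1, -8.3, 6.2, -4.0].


Pearson correlation coefficient (population):
r = cov(X,Y) / (std(X) * std(Y))
Mean X = -0.1429, Mean Y = -3.3286
Cov(X,Y) = -14.094082
Std(X) = 6.438025, Std(Y) = 4.883124
r = -0.4483

-0.4483


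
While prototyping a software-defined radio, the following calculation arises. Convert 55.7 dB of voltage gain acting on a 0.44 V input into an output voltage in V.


Output voltage from dB gain:
V_out = V_in * 10^(gain_dB / 20)
      = 0.44 * 10^(55.7 / 20)
      = 0.44 * 609.536897
      = 268.1962 V

268.1962 V


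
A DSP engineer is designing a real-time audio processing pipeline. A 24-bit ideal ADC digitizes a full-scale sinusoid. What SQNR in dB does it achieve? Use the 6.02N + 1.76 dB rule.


Theoretical SNR for a full-scale sinusoid:
SNR = 6.02 * N + 1.76
    = 6.02 * 24 + 1.76
    = 144.48 + 1.76
    = 146.24 dB

146.24 dB
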